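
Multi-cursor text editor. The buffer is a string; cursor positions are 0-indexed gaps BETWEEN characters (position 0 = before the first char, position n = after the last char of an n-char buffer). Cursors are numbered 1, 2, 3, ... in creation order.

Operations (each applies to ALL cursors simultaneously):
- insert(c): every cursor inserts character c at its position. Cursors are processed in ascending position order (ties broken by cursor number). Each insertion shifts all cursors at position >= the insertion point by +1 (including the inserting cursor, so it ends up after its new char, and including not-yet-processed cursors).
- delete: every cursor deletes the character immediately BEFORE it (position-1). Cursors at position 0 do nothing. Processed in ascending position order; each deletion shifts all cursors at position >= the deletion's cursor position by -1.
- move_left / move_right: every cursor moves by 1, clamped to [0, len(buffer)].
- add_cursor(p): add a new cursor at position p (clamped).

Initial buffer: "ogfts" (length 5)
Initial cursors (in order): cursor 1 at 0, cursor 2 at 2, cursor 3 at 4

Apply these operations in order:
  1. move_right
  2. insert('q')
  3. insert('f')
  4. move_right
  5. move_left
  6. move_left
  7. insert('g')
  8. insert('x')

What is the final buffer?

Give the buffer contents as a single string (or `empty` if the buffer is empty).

Answer: oqgxfgfqgxftsgxqf

Derivation:
After op 1 (move_right): buffer="ogfts" (len 5), cursors c1@1 c2@3 c3@5, authorship .....
After op 2 (insert('q')): buffer="oqgfqtsq" (len 8), cursors c1@2 c2@5 c3@8, authorship .1..2..3
After op 3 (insert('f')): buffer="oqfgfqftsqf" (len 11), cursors c1@3 c2@7 c3@11, authorship .11..22..33
After op 4 (move_right): buffer="oqfgfqftsqf" (len 11), cursors c1@4 c2@8 c3@11, authorship .11..22..33
After op 5 (move_left): buffer="oqfgfqftsqf" (len 11), cursors c1@3 c2@7 c3@10, authorship .11..22..33
After op 6 (move_left): buffer="oqfgfqftsqf" (len 11), cursors c1@2 c2@6 c3@9, authorship .11..22..33
After op 7 (insert('g')): buffer="oqgfgfqgftsgqf" (len 14), cursors c1@3 c2@8 c3@12, authorship .111..222..333
After op 8 (insert('x')): buffer="oqgxfgfqgxftsgxqf" (len 17), cursors c1@4 c2@10 c3@15, authorship .1111..2222..3333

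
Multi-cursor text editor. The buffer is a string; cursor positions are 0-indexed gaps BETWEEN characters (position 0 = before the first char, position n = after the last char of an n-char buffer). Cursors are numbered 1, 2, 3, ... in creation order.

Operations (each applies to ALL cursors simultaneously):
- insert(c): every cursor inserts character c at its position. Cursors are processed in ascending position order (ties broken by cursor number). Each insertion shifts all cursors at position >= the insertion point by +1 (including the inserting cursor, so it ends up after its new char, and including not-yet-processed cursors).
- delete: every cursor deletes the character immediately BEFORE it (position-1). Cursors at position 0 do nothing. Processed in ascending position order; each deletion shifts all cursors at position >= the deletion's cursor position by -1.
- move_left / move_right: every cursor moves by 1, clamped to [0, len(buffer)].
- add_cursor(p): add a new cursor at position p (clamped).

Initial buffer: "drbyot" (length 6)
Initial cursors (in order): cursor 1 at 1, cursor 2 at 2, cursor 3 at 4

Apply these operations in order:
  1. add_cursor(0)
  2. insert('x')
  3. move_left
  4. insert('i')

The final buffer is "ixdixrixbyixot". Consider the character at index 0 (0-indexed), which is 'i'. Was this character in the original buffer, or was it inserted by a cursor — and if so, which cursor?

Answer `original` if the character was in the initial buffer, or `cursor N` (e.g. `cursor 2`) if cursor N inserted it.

After op 1 (add_cursor(0)): buffer="drbyot" (len 6), cursors c4@0 c1@1 c2@2 c3@4, authorship ......
After op 2 (insert('x')): buffer="xdxrxbyxot" (len 10), cursors c4@1 c1@3 c2@5 c3@8, authorship 4.1.2..3..
After op 3 (move_left): buffer="xdxrxbyxot" (len 10), cursors c4@0 c1@2 c2@4 c3@7, authorship 4.1.2..3..
After op 4 (insert('i')): buffer="ixdixrixbyixot" (len 14), cursors c4@1 c1@4 c2@7 c3@11, authorship 44.11.22..33..
Authorship (.=original, N=cursor N): 4 4 . 1 1 . 2 2 . . 3 3 . .
Index 0: author = 4

Answer: cursor 4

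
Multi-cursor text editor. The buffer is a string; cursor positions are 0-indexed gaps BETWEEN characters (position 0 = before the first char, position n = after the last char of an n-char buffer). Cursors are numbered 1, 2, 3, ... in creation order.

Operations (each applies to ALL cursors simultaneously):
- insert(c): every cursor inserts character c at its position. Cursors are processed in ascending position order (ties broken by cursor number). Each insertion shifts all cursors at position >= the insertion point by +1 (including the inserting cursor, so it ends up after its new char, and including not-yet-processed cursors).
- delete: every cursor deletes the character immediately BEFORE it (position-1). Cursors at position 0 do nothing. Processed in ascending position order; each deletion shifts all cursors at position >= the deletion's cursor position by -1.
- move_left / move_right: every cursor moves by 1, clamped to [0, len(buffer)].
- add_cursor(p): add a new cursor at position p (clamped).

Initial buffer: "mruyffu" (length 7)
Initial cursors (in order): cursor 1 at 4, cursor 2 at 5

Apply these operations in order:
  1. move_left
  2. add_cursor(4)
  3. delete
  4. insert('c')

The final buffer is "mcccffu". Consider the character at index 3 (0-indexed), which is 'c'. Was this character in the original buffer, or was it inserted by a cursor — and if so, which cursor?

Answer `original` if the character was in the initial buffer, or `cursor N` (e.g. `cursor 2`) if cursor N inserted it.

Answer: cursor 3

Derivation:
After op 1 (move_left): buffer="mruyffu" (len 7), cursors c1@3 c2@4, authorship .......
After op 2 (add_cursor(4)): buffer="mruyffu" (len 7), cursors c1@3 c2@4 c3@4, authorship .......
After op 3 (delete): buffer="mffu" (len 4), cursors c1@1 c2@1 c3@1, authorship ....
After op 4 (insert('c')): buffer="mcccffu" (len 7), cursors c1@4 c2@4 c3@4, authorship .123...
Authorship (.=original, N=cursor N): . 1 2 3 . . .
Index 3: author = 3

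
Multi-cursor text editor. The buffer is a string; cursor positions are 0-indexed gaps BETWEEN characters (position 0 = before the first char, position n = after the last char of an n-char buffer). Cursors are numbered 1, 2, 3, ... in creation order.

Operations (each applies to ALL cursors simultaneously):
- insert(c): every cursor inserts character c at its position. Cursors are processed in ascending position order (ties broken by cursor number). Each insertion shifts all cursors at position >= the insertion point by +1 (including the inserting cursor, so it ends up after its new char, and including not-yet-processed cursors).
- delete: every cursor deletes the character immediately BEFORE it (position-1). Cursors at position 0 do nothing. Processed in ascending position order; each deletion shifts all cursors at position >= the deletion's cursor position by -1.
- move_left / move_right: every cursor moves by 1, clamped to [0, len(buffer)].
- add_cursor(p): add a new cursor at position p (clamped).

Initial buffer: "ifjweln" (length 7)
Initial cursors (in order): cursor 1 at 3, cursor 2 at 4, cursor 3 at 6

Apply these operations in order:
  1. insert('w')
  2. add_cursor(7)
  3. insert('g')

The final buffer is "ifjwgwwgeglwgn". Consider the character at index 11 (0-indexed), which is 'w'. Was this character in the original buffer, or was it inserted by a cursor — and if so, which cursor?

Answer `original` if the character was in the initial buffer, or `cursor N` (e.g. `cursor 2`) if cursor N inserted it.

Answer: cursor 3

Derivation:
After op 1 (insert('w')): buffer="ifjwwwelwn" (len 10), cursors c1@4 c2@6 c3@9, authorship ...1.2..3.
After op 2 (add_cursor(7)): buffer="ifjwwwelwn" (len 10), cursors c1@4 c2@6 c4@7 c3@9, authorship ...1.2..3.
After op 3 (insert('g')): buffer="ifjwgwwgeglwgn" (len 14), cursors c1@5 c2@8 c4@10 c3@13, authorship ...11.22.4.33.
Authorship (.=original, N=cursor N): . . . 1 1 . 2 2 . 4 . 3 3 .
Index 11: author = 3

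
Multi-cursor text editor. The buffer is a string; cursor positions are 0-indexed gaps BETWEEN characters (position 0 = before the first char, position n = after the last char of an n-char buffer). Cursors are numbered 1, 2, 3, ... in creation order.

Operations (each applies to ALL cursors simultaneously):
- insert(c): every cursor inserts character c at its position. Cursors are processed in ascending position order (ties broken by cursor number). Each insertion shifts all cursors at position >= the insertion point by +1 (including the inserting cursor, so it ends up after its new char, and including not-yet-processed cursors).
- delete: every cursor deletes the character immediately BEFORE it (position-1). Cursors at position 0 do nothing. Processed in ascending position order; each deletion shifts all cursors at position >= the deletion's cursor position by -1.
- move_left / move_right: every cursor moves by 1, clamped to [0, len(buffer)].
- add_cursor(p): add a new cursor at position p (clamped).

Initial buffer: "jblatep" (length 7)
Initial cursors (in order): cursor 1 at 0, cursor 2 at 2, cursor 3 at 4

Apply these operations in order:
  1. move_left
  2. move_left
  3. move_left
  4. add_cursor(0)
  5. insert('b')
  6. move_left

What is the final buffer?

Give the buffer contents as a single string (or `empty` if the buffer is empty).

Answer: bbbjbblatep

Derivation:
After op 1 (move_left): buffer="jblatep" (len 7), cursors c1@0 c2@1 c3@3, authorship .......
After op 2 (move_left): buffer="jblatep" (len 7), cursors c1@0 c2@0 c3@2, authorship .......
After op 3 (move_left): buffer="jblatep" (len 7), cursors c1@0 c2@0 c3@1, authorship .......
After op 4 (add_cursor(0)): buffer="jblatep" (len 7), cursors c1@0 c2@0 c4@0 c3@1, authorship .......
After op 5 (insert('b')): buffer="bbbjbblatep" (len 11), cursors c1@3 c2@3 c4@3 c3@5, authorship 124.3......
After op 6 (move_left): buffer="bbbjbblatep" (len 11), cursors c1@2 c2@2 c4@2 c3@4, authorship 124.3......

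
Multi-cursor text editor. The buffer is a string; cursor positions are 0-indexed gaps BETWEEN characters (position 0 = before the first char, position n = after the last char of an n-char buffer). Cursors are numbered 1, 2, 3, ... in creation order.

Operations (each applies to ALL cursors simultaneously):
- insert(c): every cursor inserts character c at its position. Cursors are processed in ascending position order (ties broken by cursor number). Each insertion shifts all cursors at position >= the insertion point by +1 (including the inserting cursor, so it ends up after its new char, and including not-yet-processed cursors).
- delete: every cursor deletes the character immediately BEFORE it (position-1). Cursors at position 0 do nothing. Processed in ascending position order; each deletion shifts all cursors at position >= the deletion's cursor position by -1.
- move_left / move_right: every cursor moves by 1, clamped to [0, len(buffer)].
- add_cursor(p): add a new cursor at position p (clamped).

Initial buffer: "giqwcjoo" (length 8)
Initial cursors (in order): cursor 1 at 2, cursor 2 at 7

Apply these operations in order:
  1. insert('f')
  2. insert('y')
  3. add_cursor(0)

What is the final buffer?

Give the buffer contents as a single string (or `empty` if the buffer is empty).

Answer: gifyqwcjofyo

Derivation:
After op 1 (insert('f')): buffer="gifqwcjofo" (len 10), cursors c1@3 c2@9, authorship ..1.....2.
After op 2 (insert('y')): buffer="gifyqwcjofyo" (len 12), cursors c1@4 c2@11, authorship ..11.....22.
After op 3 (add_cursor(0)): buffer="gifyqwcjofyo" (len 12), cursors c3@0 c1@4 c2@11, authorship ..11.....22.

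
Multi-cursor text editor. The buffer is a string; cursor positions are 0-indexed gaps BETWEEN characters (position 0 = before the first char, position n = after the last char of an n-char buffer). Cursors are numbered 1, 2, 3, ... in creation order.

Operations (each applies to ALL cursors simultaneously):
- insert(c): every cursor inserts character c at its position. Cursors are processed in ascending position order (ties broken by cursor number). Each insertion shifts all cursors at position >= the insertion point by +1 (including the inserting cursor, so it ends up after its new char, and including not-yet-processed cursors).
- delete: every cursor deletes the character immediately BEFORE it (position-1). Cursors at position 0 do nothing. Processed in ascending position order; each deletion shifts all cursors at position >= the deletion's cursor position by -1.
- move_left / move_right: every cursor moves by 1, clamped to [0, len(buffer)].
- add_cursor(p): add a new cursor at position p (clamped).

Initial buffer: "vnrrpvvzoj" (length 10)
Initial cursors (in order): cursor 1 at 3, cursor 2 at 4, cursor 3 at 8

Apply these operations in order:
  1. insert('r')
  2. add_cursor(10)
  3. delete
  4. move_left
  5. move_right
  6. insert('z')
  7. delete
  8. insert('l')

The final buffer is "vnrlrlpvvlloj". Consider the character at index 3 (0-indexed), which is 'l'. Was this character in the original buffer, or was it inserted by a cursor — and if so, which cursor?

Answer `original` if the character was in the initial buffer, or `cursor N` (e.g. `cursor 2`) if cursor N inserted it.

Answer: cursor 1

Derivation:
After op 1 (insert('r')): buffer="vnrrrrpvvzroj" (len 13), cursors c1@4 c2@6 c3@11, authorship ...1.2....3..
After op 2 (add_cursor(10)): buffer="vnrrrrpvvzroj" (len 13), cursors c1@4 c2@6 c4@10 c3@11, authorship ...1.2....3..
After op 3 (delete): buffer="vnrrpvvoj" (len 9), cursors c1@3 c2@4 c3@7 c4@7, authorship .........
After op 4 (move_left): buffer="vnrrpvvoj" (len 9), cursors c1@2 c2@3 c3@6 c4@6, authorship .........
After op 5 (move_right): buffer="vnrrpvvoj" (len 9), cursors c1@3 c2@4 c3@7 c4@7, authorship .........
After op 6 (insert('z')): buffer="vnrzrzpvvzzoj" (len 13), cursors c1@4 c2@6 c3@11 c4@11, authorship ...1.2...34..
After op 7 (delete): buffer="vnrrpvvoj" (len 9), cursors c1@3 c2@4 c3@7 c4@7, authorship .........
After op 8 (insert('l')): buffer="vnrlrlpvvlloj" (len 13), cursors c1@4 c2@6 c3@11 c4@11, authorship ...1.2...34..
Authorship (.=original, N=cursor N): . . . 1 . 2 . . . 3 4 . .
Index 3: author = 1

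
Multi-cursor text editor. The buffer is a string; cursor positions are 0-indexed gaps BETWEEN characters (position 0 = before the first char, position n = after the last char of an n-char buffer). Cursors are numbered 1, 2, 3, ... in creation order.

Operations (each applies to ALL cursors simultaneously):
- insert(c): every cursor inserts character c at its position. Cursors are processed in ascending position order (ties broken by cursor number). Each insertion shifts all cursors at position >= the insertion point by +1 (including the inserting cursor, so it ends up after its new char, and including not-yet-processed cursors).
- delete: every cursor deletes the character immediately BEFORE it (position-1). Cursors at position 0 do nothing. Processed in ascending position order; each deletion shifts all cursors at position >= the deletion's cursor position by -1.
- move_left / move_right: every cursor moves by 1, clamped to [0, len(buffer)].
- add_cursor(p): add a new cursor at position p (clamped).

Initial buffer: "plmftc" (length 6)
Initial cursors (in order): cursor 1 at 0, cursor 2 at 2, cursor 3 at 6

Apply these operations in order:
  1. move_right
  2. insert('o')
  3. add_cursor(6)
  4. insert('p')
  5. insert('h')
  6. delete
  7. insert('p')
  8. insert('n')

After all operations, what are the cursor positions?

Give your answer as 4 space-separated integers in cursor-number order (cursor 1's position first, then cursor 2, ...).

Answer: 5 11 21 15

Derivation:
After op 1 (move_right): buffer="plmftc" (len 6), cursors c1@1 c2@3 c3@6, authorship ......
After op 2 (insert('o')): buffer="polmoftco" (len 9), cursors c1@2 c2@5 c3@9, authorship .1..2...3
After op 3 (add_cursor(6)): buffer="polmoftco" (len 9), cursors c1@2 c2@5 c4@6 c3@9, authorship .1..2...3
After op 4 (insert('p')): buffer="poplmopfptcop" (len 13), cursors c1@3 c2@7 c4@9 c3@13, authorship .11..22.4..33
After op 5 (insert('h')): buffer="pophlmophfphtcoph" (len 17), cursors c1@4 c2@9 c4@12 c3@17, authorship .111..222.44..333
After op 6 (delete): buffer="poplmopfptcop" (len 13), cursors c1@3 c2@7 c4@9 c3@13, authorship .11..22.4..33
After op 7 (insert('p')): buffer="popplmoppfpptcopp" (len 17), cursors c1@4 c2@9 c4@12 c3@17, authorship .111..222.44..333
After op 8 (insert('n')): buffer="poppnlmoppnfppntcoppn" (len 21), cursors c1@5 c2@11 c4@15 c3@21, authorship .1111..2222.444..3333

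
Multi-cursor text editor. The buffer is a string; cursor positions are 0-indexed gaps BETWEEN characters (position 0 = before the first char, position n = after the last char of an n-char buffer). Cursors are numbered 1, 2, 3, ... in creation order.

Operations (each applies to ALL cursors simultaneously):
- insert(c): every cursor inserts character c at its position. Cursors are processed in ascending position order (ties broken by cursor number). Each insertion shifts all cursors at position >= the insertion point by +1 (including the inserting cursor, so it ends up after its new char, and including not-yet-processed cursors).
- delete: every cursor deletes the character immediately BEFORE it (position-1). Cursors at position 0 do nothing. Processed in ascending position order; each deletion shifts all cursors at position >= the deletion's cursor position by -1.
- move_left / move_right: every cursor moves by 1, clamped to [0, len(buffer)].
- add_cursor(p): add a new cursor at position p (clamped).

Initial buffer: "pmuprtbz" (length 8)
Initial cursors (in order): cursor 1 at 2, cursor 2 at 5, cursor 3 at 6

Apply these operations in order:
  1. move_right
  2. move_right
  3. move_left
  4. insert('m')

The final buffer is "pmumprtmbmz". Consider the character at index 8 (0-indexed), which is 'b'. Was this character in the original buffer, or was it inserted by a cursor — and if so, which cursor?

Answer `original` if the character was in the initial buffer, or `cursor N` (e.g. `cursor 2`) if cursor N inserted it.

Answer: original

Derivation:
After op 1 (move_right): buffer="pmuprtbz" (len 8), cursors c1@3 c2@6 c3@7, authorship ........
After op 2 (move_right): buffer="pmuprtbz" (len 8), cursors c1@4 c2@7 c3@8, authorship ........
After op 3 (move_left): buffer="pmuprtbz" (len 8), cursors c1@3 c2@6 c3@7, authorship ........
After op 4 (insert('m')): buffer="pmumprtmbmz" (len 11), cursors c1@4 c2@8 c3@10, authorship ...1...2.3.
Authorship (.=original, N=cursor N): . . . 1 . . . 2 . 3 .
Index 8: author = original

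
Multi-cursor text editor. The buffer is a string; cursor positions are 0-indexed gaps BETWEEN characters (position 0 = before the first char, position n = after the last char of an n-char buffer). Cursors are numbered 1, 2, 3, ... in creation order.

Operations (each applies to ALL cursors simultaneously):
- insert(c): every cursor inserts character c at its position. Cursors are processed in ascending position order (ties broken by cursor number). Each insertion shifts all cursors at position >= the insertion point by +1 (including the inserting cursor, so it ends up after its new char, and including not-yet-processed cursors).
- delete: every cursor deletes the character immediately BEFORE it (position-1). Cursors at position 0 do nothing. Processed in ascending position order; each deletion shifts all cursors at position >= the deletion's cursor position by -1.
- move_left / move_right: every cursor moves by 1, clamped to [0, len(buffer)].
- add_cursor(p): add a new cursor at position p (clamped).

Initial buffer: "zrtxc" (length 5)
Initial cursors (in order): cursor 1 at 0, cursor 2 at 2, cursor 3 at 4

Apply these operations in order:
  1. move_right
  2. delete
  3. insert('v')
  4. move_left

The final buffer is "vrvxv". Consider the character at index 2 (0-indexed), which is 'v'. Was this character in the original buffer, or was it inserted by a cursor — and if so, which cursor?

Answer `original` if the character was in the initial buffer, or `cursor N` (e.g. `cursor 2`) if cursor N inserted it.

After op 1 (move_right): buffer="zrtxc" (len 5), cursors c1@1 c2@3 c3@5, authorship .....
After op 2 (delete): buffer="rx" (len 2), cursors c1@0 c2@1 c3@2, authorship ..
After op 3 (insert('v')): buffer="vrvxv" (len 5), cursors c1@1 c2@3 c3@5, authorship 1.2.3
After op 4 (move_left): buffer="vrvxv" (len 5), cursors c1@0 c2@2 c3@4, authorship 1.2.3
Authorship (.=original, N=cursor N): 1 . 2 . 3
Index 2: author = 2

Answer: cursor 2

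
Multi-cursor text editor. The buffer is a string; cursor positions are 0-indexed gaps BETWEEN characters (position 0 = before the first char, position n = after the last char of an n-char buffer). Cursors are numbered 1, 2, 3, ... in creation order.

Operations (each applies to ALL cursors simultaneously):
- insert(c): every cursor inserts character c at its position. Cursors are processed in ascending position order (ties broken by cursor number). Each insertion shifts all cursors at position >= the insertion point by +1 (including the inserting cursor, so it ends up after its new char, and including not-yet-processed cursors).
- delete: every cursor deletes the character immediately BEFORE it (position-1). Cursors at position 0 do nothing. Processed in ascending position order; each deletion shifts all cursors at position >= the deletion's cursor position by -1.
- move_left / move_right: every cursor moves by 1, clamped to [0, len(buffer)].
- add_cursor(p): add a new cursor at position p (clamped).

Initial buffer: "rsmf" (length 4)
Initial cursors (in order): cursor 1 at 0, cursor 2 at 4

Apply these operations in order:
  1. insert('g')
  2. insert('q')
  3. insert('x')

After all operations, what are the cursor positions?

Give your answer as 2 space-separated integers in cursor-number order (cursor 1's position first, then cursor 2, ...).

Answer: 3 10

Derivation:
After op 1 (insert('g')): buffer="grsmfg" (len 6), cursors c1@1 c2@6, authorship 1....2
After op 2 (insert('q')): buffer="gqrsmfgq" (len 8), cursors c1@2 c2@8, authorship 11....22
After op 3 (insert('x')): buffer="gqxrsmfgqx" (len 10), cursors c1@3 c2@10, authorship 111....222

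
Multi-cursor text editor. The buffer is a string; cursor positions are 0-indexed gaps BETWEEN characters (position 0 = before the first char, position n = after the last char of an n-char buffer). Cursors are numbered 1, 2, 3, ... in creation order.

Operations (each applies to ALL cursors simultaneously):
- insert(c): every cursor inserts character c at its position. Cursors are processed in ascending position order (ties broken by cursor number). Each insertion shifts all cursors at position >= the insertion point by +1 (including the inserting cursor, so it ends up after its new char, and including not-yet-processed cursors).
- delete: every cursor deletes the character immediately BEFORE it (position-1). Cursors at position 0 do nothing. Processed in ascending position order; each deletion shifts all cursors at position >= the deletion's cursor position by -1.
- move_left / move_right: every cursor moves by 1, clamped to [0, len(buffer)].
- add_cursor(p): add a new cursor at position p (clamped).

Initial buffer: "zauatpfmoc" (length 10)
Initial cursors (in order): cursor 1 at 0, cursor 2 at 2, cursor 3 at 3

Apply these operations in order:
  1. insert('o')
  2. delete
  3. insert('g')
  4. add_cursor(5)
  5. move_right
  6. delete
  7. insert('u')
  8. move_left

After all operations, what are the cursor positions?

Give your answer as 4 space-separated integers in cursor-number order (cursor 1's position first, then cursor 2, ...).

Answer: 1 6 6 6

Derivation:
After op 1 (insert('o')): buffer="ozaouoatpfmoc" (len 13), cursors c1@1 c2@4 c3@6, authorship 1..2.3.......
After op 2 (delete): buffer="zauatpfmoc" (len 10), cursors c1@0 c2@2 c3@3, authorship ..........
After op 3 (insert('g')): buffer="gzagugatpfmoc" (len 13), cursors c1@1 c2@4 c3@6, authorship 1..2.3.......
After op 4 (add_cursor(5)): buffer="gzagugatpfmoc" (len 13), cursors c1@1 c2@4 c4@5 c3@6, authorship 1..2.3.......
After op 5 (move_right): buffer="gzagugatpfmoc" (len 13), cursors c1@2 c2@5 c4@6 c3@7, authorship 1..2.3.......
After op 6 (delete): buffer="gagtpfmoc" (len 9), cursors c1@1 c2@3 c3@3 c4@3, authorship 1.2......
After op 7 (insert('u')): buffer="guaguuutpfmoc" (len 13), cursors c1@2 c2@7 c3@7 c4@7, authorship 11.2234......
After op 8 (move_left): buffer="guaguuutpfmoc" (len 13), cursors c1@1 c2@6 c3@6 c4@6, authorship 11.2234......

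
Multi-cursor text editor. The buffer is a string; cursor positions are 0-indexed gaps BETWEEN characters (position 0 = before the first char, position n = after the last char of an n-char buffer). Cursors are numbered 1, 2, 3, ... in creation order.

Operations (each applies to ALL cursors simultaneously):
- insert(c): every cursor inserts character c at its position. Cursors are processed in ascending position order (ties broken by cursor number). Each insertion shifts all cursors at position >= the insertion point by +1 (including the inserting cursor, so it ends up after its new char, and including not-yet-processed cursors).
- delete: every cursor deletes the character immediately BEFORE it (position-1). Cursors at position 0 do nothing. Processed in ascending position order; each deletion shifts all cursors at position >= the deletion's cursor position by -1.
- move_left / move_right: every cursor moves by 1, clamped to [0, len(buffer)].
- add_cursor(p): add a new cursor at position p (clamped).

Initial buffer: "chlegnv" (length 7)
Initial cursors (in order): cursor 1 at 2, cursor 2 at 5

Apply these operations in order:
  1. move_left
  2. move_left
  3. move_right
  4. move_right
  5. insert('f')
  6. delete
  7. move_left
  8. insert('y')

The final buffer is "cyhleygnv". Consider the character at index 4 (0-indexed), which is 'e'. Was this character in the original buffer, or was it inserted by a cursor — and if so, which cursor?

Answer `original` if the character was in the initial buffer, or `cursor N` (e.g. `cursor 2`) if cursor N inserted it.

After op 1 (move_left): buffer="chlegnv" (len 7), cursors c1@1 c2@4, authorship .......
After op 2 (move_left): buffer="chlegnv" (len 7), cursors c1@0 c2@3, authorship .......
After op 3 (move_right): buffer="chlegnv" (len 7), cursors c1@1 c2@4, authorship .......
After op 4 (move_right): buffer="chlegnv" (len 7), cursors c1@2 c2@5, authorship .......
After op 5 (insert('f')): buffer="chflegfnv" (len 9), cursors c1@3 c2@7, authorship ..1...2..
After op 6 (delete): buffer="chlegnv" (len 7), cursors c1@2 c2@5, authorship .......
After op 7 (move_left): buffer="chlegnv" (len 7), cursors c1@1 c2@4, authorship .......
After op 8 (insert('y')): buffer="cyhleygnv" (len 9), cursors c1@2 c2@6, authorship .1...2...
Authorship (.=original, N=cursor N): . 1 . . . 2 . . .
Index 4: author = original

Answer: original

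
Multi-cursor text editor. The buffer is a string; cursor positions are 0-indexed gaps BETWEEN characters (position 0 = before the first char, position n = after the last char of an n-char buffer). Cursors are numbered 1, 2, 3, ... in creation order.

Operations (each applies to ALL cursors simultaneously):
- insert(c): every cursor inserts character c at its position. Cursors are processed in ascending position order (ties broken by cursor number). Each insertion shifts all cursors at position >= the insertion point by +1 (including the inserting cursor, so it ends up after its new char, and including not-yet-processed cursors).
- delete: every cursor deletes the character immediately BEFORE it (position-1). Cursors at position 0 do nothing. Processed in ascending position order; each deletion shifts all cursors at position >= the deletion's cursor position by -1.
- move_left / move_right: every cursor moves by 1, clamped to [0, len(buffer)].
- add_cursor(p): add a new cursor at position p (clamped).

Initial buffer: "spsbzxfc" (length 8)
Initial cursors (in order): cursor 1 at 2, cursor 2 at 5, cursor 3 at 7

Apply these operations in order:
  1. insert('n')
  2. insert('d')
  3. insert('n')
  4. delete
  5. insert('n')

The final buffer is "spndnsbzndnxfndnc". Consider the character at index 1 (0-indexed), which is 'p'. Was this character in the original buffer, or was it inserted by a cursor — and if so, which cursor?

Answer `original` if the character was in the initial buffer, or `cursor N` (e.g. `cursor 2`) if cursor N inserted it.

After op 1 (insert('n')): buffer="spnsbznxfnc" (len 11), cursors c1@3 c2@7 c3@10, authorship ..1...2..3.
After op 2 (insert('d')): buffer="spndsbzndxfndc" (len 14), cursors c1@4 c2@9 c3@13, authorship ..11...22..33.
After op 3 (insert('n')): buffer="spndnsbzndnxfndnc" (len 17), cursors c1@5 c2@11 c3@16, authorship ..111...222..333.
After op 4 (delete): buffer="spndsbzndxfndc" (len 14), cursors c1@4 c2@9 c3@13, authorship ..11...22..33.
After op 5 (insert('n')): buffer="spndnsbzndnxfndnc" (len 17), cursors c1@5 c2@11 c3@16, authorship ..111...222..333.
Authorship (.=original, N=cursor N): . . 1 1 1 . . . 2 2 2 . . 3 3 3 .
Index 1: author = original

Answer: original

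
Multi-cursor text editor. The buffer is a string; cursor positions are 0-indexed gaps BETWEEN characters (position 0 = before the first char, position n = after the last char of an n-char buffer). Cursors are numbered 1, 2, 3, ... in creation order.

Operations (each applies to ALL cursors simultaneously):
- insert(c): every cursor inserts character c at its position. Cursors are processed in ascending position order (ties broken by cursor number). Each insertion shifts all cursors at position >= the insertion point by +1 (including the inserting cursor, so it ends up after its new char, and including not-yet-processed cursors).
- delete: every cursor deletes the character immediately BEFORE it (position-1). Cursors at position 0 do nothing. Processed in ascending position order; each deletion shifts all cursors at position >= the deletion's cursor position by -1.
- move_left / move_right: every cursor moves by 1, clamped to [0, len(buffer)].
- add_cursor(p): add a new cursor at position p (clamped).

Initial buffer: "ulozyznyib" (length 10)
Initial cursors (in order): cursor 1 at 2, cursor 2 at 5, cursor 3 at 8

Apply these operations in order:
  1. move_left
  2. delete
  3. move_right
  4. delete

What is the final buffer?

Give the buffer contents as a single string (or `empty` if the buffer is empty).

Answer: ozib

Derivation:
After op 1 (move_left): buffer="ulozyznyib" (len 10), cursors c1@1 c2@4 c3@7, authorship ..........
After op 2 (delete): buffer="loyzyib" (len 7), cursors c1@0 c2@2 c3@4, authorship .......
After op 3 (move_right): buffer="loyzyib" (len 7), cursors c1@1 c2@3 c3@5, authorship .......
After op 4 (delete): buffer="ozib" (len 4), cursors c1@0 c2@1 c3@2, authorship ....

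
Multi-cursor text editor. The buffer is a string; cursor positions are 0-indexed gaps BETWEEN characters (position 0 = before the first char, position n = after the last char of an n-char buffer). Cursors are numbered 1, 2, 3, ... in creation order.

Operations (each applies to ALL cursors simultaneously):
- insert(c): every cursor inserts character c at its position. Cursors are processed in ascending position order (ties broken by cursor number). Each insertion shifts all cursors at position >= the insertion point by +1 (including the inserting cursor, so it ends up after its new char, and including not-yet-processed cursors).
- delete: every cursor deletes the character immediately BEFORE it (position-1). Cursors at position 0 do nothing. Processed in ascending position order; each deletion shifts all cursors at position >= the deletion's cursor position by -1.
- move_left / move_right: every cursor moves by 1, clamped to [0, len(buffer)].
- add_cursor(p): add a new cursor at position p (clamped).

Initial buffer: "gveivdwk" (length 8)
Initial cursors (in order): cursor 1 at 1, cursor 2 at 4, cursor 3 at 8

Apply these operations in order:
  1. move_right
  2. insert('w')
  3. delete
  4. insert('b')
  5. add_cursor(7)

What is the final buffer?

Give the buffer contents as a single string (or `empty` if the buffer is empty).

Answer: gvbeivbdwkb

Derivation:
After op 1 (move_right): buffer="gveivdwk" (len 8), cursors c1@2 c2@5 c3@8, authorship ........
After op 2 (insert('w')): buffer="gvweivwdwkw" (len 11), cursors c1@3 c2@7 c3@11, authorship ..1...2...3
After op 3 (delete): buffer="gveivdwk" (len 8), cursors c1@2 c2@5 c3@8, authorship ........
After op 4 (insert('b')): buffer="gvbeivbdwkb" (len 11), cursors c1@3 c2@7 c3@11, authorship ..1...2...3
After op 5 (add_cursor(7)): buffer="gvbeivbdwkb" (len 11), cursors c1@3 c2@7 c4@7 c3@11, authorship ..1...2...3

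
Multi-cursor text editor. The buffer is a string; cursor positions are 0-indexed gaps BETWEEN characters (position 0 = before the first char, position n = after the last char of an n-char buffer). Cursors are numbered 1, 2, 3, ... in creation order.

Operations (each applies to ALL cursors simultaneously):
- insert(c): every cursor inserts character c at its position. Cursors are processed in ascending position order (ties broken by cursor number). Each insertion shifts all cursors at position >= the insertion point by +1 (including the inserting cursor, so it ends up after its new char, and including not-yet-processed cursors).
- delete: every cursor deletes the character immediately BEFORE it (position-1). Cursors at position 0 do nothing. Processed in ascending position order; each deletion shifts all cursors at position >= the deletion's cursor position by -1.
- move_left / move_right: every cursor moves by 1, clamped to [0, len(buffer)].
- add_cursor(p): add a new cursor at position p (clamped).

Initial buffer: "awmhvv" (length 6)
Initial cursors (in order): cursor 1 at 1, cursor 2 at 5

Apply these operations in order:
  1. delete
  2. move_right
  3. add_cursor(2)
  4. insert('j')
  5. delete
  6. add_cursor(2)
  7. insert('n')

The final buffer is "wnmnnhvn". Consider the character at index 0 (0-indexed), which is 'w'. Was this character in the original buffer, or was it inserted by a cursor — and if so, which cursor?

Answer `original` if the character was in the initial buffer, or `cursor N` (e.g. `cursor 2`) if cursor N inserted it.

Answer: original

Derivation:
After op 1 (delete): buffer="wmhv" (len 4), cursors c1@0 c2@3, authorship ....
After op 2 (move_right): buffer="wmhv" (len 4), cursors c1@1 c2@4, authorship ....
After op 3 (add_cursor(2)): buffer="wmhv" (len 4), cursors c1@1 c3@2 c2@4, authorship ....
After op 4 (insert('j')): buffer="wjmjhvj" (len 7), cursors c1@2 c3@4 c2@7, authorship .1.3..2
After op 5 (delete): buffer="wmhv" (len 4), cursors c1@1 c3@2 c2@4, authorship ....
After op 6 (add_cursor(2)): buffer="wmhv" (len 4), cursors c1@1 c3@2 c4@2 c2@4, authorship ....
After op 7 (insert('n')): buffer="wnmnnhvn" (len 8), cursors c1@2 c3@5 c4@5 c2@8, authorship .1.34..2
Authorship (.=original, N=cursor N): . 1 . 3 4 . . 2
Index 0: author = original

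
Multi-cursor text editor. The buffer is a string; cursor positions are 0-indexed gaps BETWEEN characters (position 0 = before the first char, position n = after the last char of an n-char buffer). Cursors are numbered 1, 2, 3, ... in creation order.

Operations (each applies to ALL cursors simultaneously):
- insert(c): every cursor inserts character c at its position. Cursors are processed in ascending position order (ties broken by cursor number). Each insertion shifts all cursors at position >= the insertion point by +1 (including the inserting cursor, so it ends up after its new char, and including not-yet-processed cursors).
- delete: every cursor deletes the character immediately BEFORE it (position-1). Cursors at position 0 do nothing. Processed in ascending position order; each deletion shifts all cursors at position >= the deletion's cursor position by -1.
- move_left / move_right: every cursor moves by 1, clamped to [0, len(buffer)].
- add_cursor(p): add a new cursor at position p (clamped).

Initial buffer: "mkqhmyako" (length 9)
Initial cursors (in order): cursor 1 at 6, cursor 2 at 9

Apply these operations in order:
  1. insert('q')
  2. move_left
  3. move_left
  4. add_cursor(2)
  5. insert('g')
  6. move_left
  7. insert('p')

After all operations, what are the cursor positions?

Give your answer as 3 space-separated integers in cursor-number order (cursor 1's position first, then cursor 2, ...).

Answer: 8 14 3

Derivation:
After op 1 (insert('q')): buffer="mkqhmyqakoq" (len 11), cursors c1@7 c2@11, authorship ......1...2
After op 2 (move_left): buffer="mkqhmyqakoq" (len 11), cursors c1@6 c2@10, authorship ......1...2
After op 3 (move_left): buffer="mkqhmyqakoq" (len 11), cursors c1@5 c2@9, authorship ......1...2
After op 4 (add_cursor(2)): buffer="mkqhmyqakoq" (len 11), cursors c3@2 c1@5 c2@9, authorship ......1...2
After op 5 (insert('g')): buffer="mkgqhmgyqakgoq" (len 14), cursors c3@3 c1@7 c2@12, authorship ..3...1.1..2.2
After op 6 (move_left): buffer="mkgqhmgyqakgoq" (len 14), cursors c3@2 c1@6 c2@11, authorship ..3...1.1..2.2
After op 7 (insert('p')): buffer="mkpgqhmpgyqakpgoq" (len 17), cursors c3@3 c1@8 c2@14, authorship ..33...11.1..22.2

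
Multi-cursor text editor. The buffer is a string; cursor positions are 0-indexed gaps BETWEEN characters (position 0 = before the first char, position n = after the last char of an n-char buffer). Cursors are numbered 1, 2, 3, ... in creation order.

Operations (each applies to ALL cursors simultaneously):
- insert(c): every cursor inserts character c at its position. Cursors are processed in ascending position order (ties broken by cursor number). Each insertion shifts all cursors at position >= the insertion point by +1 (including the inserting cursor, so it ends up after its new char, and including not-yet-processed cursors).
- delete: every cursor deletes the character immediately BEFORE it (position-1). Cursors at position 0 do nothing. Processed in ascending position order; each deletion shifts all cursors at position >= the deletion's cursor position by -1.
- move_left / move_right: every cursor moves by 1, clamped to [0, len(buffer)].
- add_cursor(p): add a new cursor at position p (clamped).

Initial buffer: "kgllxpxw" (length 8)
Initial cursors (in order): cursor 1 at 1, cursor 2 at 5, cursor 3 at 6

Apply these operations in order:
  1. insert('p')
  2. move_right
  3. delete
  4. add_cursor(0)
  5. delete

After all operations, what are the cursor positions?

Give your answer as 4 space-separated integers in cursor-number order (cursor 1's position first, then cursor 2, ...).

After op 1 (insert('p')): buffer="kpgllxpppxw" (len 11), cursors c1@2 c2@7 c3@9, authorship .1....2.3..
After op 2 (move_right): buffer="kpgllxpppxw" (len 11), cursors c1@3 c2@8 c3@10, authorship .1....2.3..
After op 3 (delete): buffer="kpllxppw" (len 8), cursors c1@2 c2@6 c3@7, authorship .1...23.
After op 4 (add_cursor(0)): buffer="kpllxppw" (len 8), cursors c4@0 c1@2 c2@6 c3@7, authorship .1...23.
After op 5 (delete): buffer="kllxw" (len 5), cursors c4@0 c1@1 c2@4 c3@4, authorship .....

Answer: 1 4 4 0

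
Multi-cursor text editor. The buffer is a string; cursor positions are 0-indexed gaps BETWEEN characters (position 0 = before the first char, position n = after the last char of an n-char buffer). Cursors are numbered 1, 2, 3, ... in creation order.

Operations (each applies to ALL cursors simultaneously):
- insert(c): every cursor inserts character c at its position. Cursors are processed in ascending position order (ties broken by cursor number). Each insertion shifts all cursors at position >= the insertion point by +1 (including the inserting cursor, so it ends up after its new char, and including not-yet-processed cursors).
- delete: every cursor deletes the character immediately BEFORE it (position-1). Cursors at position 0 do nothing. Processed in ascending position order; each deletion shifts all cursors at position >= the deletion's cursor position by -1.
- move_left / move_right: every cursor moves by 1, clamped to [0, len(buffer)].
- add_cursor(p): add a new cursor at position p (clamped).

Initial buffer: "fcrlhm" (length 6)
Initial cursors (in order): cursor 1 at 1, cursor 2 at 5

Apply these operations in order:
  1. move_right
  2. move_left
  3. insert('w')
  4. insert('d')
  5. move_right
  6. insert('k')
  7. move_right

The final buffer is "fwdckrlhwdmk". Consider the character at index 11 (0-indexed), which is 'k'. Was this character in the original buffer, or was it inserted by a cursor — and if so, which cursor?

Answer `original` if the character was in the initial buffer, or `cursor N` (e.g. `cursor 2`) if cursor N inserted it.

After op 1 (move_right): buffer="fcrlhm" (len 6), cursors c1@2 c2@6, authorship ......
After op 2 (move_left): buffer="fcrlhm" (len 6), cursors c1@1 c2@5, authorship ......
After op 3 (insert('w')): buffer="fwcrlhwm" (len 8), cursors c1@2 c2@7, authorship .1....2.
After op 4 (insert('d')): buffer="fwdcrlhwdm" (len 10), cursors c1@3 c2@9, authorship .11....22.
After op 5 (move_right): buffer="fwdcrlhwdm" (len 10), cursors c1@4 c2@10, authorship .11....22.
After op 6 (insert('k')): buffer="fwdckrlhwdmk" (len 12), cursors c1@5 c2@12, authorship .11.1...22.2
After op 7 (move_right): buffer="fwdckrlhwdmk" (len 12), cursors c1@6 c2@12, authorship .11.1...22.2
Authorship (.=original, N=cursor N): . 1 1 . 1 . . . 2 2 . 2
Index 11: author = 2

Answer: cursor 2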